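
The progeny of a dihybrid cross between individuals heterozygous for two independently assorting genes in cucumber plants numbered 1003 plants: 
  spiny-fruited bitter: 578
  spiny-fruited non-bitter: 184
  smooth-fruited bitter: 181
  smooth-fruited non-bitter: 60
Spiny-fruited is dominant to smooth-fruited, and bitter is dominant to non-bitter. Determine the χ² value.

A dihybrid F₂ with independent assortment and complete dominance at both loci gives a 9:3:3:1 phenotypic ratio.
Under the 9:3:3:1 hypothesis (Σ ratio = 16, N = 1003):
  spiny-fruited bitter: 1003 × 9/16 = 564.1875
  spiny-fruited non-bitter: 1003 × 3/16 = 188.0625
  smooth-fruited bitter: 1003 × 3/16 = 188.0625
  smooth-fruited non-bitter: 1003 × 1/16 = 62.6875
χ² = Σ (O − E)² / E
  spiny-fruited bitter: (578 − 564.1875)² / 564.1875 = 0.3382
  spiny-fruited non-bitter: (184 − 188.0625)² / 188.0625 = 0.0878
  smooth-fruited bitter: (181 − 188.0625)² / 188.0625 = 0.2652
  smooth-fruited non-bitter: (60 − 62.6875)² / 62.6875 = 0.1152
χ² = 0.3382 + 0.0878 + 0.2652 + 0.1152 = 0.8064 ≈ 0.806

0.806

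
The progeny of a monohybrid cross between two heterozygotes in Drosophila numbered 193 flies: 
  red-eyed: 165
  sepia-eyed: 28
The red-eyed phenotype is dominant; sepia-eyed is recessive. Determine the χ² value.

11.332

For a monohybrid cross between heterozygotes with complete dominance, the expected phenotypic ratio is 3:1.
Under the 3:1 hypothesis (Σ ratio = 4, N = 193):
  red-eyed: 193 × 3/4 = 144.75
  sepia-eyed: 193 × 1/4 = 48.25
χ² = Σ (O − E)² / E
  red-eyed: (165 − 144.75)² / 144.75 = 2.8329
  sepia-eyed: (28 − 48.25)² / 48.25 = 8.4987
χ² = 2.8329 + 8.4987 = 11.3316 ≈ 11.332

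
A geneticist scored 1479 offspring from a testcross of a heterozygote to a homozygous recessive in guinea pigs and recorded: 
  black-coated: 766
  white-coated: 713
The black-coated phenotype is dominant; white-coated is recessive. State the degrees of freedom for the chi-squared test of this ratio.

A testcross of a heterozygote (Aa × aa) gives a 1:1 phenotypic ratio.
A goodness-of-fit test with 2 phenotype classes has df = 2 − 1 = 1.

1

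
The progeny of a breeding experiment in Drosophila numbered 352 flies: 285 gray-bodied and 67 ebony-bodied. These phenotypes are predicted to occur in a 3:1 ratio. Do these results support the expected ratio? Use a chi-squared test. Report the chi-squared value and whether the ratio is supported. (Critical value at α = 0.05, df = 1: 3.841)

6.682; not consistent

The 3:1 ratio has 4 parts, so with N = 352 the expected counts are:
  gray-bodied: 352 × 3/4 = 264
  ebony-bodied: 352 × 1/4 = 88
χ² = Σ (O − E)² / E
  gray-bodied: (285 − 264)² / 264 = 1.6705
  ebony-bodied: (67 − 88)² / 88 = 5.0114
χ² = 1.6705 + 5.0114 = 6.6819 ≈ 6.682
Degrees of freedom = 2 − 1 = 1; critical value at α = 0.05 is 3.841.
Since 6.682 > 3.841, we reject the null hypothesis — the data do not fit the 3:1 ratio.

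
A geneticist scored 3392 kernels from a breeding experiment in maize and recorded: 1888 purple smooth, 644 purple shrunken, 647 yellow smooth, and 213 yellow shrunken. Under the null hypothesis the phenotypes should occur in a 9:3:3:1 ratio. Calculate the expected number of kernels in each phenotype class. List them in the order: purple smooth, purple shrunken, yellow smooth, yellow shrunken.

1908, 636, 636, 212

Total ratio parts = 16. Expected numbers out of 3392:
  purple smooth: 3392 × 9/16 = 1908
  purple shrunken: 3392 × 3/16 = 636
  yellow smooth: 3392 × 3/16 = 636
  yellow shrunken: 3392 × 1/16 = 212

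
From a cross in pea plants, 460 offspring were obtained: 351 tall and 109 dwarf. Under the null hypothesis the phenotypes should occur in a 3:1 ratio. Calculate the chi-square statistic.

0.417

Expected counts for N = 460 under a 3:1 ratio (total parts = 4):
  tall: 460 × 3/4 = 345
  dwarf: 460 × 1/4 = 115
χ² = Σ (O − E)² / E
  tall: (351 − 345)² / 345 = 0.1043
  dwarf: (109 − 115)² / 115 = 0.3130
χ² = 0.1043 + 0.3130 = 0.4173 ≈ 0.417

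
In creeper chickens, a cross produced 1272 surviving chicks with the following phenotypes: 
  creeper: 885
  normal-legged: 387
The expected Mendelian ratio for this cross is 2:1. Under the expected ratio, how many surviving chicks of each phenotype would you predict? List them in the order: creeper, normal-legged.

Total ratio parts = 3. Expected numbers out of 1272:
  creeper: 1272 × 2/3 = 848
  normal-legged: 1272 × 1/3 = 424

848, 424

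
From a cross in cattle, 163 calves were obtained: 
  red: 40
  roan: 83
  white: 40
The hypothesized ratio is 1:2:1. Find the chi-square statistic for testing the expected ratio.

0.055

The 1:2:1 ratio has 4 parts, so with N = 163 the expected counts are:
  red: 163 × 1/4 = 40.75
  roan: 163 × 2/4 = 81.5
  white: 163 × 1/4 = 40.75
χ² = Σ (O − E)² / E
  red: (40 − 40.75)² / 40.75 = 0.0138
  roan: (83 − 81.5)² / 81.5 = 0.0276
  white: (40 − 40.75)² / 40.75 = 0.0138
χ² = 0.0138 + 0.0276 + 0.0138 = 0.0552 ≈ 0.055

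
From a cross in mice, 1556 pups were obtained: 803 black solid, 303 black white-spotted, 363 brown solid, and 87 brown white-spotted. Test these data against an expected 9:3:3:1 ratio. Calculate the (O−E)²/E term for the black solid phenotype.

5.964

Expected counts for N = 1556 under a 9:3:3:1 ratio (total parts = 16):
  black solid: 1556 × 9/16 = 875.25
  black white-spotted: 1556 × 3/16 = 291.75
  brown solid: 1556 × 3/16 = 291.75
  brown white-spotted: 1556 × 1/16 = 97.25
Contribution of black solid: (803 − 875.25)² / 875.25 = 5.9641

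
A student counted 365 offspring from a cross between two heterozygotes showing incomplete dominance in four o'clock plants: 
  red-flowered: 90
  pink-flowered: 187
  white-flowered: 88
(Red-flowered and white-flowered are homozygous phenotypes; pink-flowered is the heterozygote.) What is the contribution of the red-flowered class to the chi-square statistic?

0.017

With incomplete dominance, a heterozygote × heterozygote cross gives a 1:2:1 phenotypic ratio.
Expected counts for N = 365 under a 1:2:1 ratio (total parts = 4):
  red-flowered: 365 × 1/4 = 91.25
  pink-flowered: 365 × 2/4 = 182.5
  white-flowered: 365 × 1/4 = 91.25
Contribution of red-flowered: (90 − 91.25)² / 91.25 = 0.0171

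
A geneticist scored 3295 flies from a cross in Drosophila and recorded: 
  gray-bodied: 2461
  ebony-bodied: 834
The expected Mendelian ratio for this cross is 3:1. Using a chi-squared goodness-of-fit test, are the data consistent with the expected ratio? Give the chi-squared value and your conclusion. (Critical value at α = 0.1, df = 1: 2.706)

The 3:1 ratio has 4 parts, so with N = 3295 the expected counts are:
  gray-bodied: 3295 × 3/4 = 2471.25
  ebony-bodied: 3295 × 1/4 = 823.75
χ² = Σ (O − E)² / E
  gray-bodied: (2461 − 2471.25)² / 2471.25 = 0.0425
  ebony-bodied: (834 − 823.75)² / 823.75 = 0.1275
χ² = 0.0425 + 0.1275 = 0.170
Degrees of freedom = 2 − 1 = 1; critical value at α = 0.1 is 2.706.
Since 0.170 < 2.706, we fail to reject the null hypothesis — the data are consistent with the 3:1 ratio.

0.170; consistent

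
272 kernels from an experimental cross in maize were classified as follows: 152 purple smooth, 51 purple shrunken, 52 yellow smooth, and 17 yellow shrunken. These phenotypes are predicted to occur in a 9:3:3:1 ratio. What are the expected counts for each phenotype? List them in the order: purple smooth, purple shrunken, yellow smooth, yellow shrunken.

153, 51, 51, 17

Expected counts for N = 272 under a 9:3:3:1 ratio (total parts = 16):
  purple smooth: 272 × 9/16 = 153
  purple shrunken: 272 × 3/16 = 51
  yellow smooth: 272 × 3/16 = 51
  yellow shrunken: 272 × 1/16 = 17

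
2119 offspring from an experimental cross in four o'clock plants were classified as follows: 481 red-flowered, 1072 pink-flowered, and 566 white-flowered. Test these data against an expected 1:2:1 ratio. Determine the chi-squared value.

Expected counts for N = 2119 under a 1:2:1 ratio (total parts = 4):
  red-flowered: 2119 × 1/4 = 529.75
  pink-flowered: 2119 × 2/4 = 1059.5
  white-flowered: 2119 × 1/4 = 529.75
χ² = Σ (O − E)² / E
  red-flowered: (481 − 529.75)² / 529.75 = 4.4862
  pink-flowered: (1072 − 1059.5)² / 1059.5 = 0.1475
  white-flowered: (566 − 529.75)² / 529.75 = 2.4805
χ² = 4.4862 + 0.1475 + 2.4805 = 7.1142 ≈ 7.114

7.114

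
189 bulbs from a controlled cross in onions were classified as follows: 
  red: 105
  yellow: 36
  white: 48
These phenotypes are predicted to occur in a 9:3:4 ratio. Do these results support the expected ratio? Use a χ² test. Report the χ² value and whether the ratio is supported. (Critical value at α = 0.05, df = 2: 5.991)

Expected counts for N = 189 under a 9:3:4 ratio (total parts = 16):
  red: 189 × 9/16 = 106.3125
  yellow: 189 × 3/16 = 35.4375
  white: 189 × 4/16 = 47.25
χ² = Σ (O − E)² / E
  red: (105 − 106.3125)² / 106.3125 = 0.0162
  yellow: (36 − 35.4375)² / 35.4375 = 0.0089
  white: (48 − 47.25)² / 47.25 = 0.0119
χ² = 0.0162 + 0.0089 + 0.0119 = 0.037
Degrees of freedom = 3 − 1 = 2; critical value at α = 0.05 is 5.991.
Since 0.037 < 5.991, we fail to reject the null hypothesis — the data are consistent with the 9:3:4 ratio.

0.037; consistent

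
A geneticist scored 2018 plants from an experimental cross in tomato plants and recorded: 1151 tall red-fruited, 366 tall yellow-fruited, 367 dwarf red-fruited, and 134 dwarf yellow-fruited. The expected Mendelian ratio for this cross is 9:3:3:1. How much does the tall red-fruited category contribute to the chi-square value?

The 9:3:3:1 ratio has 16 parts, so with N = 2018 the expected counts are:
  tall red-fruited: 2018 × 9/16 = 1135.125
  tall yellow-fruited: 2018 × 3/16 = 378.375
  dwarf red-fruited: 2018 × 3/16 = 378.375
  dwarf yellow-fruited: 2018 × 1/16 = 126.125
Contribution of tall red-fruited: (1151 − 1135.125)² / 1135.125 = 0.2220

0.222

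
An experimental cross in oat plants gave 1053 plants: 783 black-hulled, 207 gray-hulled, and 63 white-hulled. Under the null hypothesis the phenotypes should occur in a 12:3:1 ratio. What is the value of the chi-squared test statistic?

Expected counts for N = 1053 under a 12:3:1 ratio (total parts = 16):
  black-hulled: 1053 × 12/16 = 789.75
  gray-hulled: 1053 × 3/16 = 197.4375
  white-hulled: 1053 × 1/16 = 65.8125
χ² = Σ (O − E)² / E
  black-hulled: (783 − 789.75)² / 789.75 = 0.0577
  gray-hulled: (207 − 197.4375)² / 197.4375 = 0.4631
  white-hulled: (63 − 65.8125)² / 65.8125 = 0.1202
χ² = 0.0577 + 0.4631 + 0.1202 = 0.641

0.641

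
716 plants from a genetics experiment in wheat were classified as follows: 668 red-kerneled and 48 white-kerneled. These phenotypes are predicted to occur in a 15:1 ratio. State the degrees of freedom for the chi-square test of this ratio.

1

A goodness-of-fit test with 2 phenotype classes has df = 2 − 1 = 1.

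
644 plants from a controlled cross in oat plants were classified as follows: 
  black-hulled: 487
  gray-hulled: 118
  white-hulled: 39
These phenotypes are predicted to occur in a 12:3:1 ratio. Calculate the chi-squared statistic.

Total ratio parts = 16. Expected numbers out of 644:
  black-hulled: 644 × 12/16 = 483
  gray-hulled: 644 × 3/16 = 120.75
  white-hulled: 644 × 1/16 = 40.25
χ² = Σ (O − E)² / E
  black-hulled: (487 − 483)² / 483 = 0.0331
  gray-hulled: (118 − 120.75)² / 120.75 = 0.0626
  white-hulled: (39 − 40.25)² / 40.25 = 0.0388
χ² = 0.0331 + 0.0626 + 0.0388 = 0.1345 ≈ 0.135

0.135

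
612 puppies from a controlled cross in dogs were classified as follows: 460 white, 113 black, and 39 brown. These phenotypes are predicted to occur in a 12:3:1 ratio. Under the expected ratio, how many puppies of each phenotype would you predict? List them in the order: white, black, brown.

459, 114.75, 38.25

Under the 12:3:1 hypothesis (Σ ratio = 16, N = 612):
  white: 612 × 12/16 = 459
  black: 612 × 3/16 = 114.75
  brown: 612 × 1/16 = 38.25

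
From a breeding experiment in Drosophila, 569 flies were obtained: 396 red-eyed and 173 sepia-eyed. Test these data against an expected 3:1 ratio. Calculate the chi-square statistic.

The 3:1 ratio has 4 parts, so with N = 569 the expected counts are:
  red-eyed: 569 × 3/4 = 426.75
  sepia-eyed: 569 × 1/4 = 142.25
χ² = Σ (O − E)² / E
  red-eyed: (396 − 426.75)² / 426.75 = 2.2157
  sepia-eyed: (173 − 142.25)² / 142.25 = 6.6472
χ² = 2.2157 + 6.6472 = 8.8629 ≈ 8.863

8.863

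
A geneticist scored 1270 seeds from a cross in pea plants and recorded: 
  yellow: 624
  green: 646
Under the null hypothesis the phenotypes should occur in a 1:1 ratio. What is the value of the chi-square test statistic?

Total ratio parts = 2. Expected numbers out of 1270:
  yellow: 1270 × 1/2 = 635
  green: 1270 × 1/2 = 635
χ² = Σ (O − E)² / E
  yellow: (624 − 635)² / 635 = 0.1906
  green: (646 − 635)² / 635 = 0.1906
χ² = 0.1906 + 0.1906 = 0.3812 ≈ 0.381

0.381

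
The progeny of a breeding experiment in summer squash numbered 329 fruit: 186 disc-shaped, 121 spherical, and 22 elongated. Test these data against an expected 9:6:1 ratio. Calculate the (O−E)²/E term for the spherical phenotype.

0.046

The 9:6:1 ratio has 16 parts, so with N = 329 the expected counts are:
  disc-shaped: 329 × 9/16 = 185.0625
  spherical: 329 × 6/16 = 123.375
  elongated: 329 × 1/16 = 20.5625
Contribution of spherical: (121 − 123.375)² / 123.375 = 0.0457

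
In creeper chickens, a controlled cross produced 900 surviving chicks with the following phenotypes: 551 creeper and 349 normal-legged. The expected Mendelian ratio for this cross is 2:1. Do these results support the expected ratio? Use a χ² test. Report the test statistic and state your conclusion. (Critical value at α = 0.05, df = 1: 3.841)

12.005; not consistent

Total ratio parts = 3. Expected numbers out of 900:
  creeper: 900 × 2/3 = 600
  normal-legged: 900 × 1/3 = 300
χ² = Σ (O − E)² / E
  creeper: (551 − 600)² / 600 = 4.0017
  normal-legged: (349 − 300)² / 300 = 8.0033
χ² = 4.0017 + 8.0033 = 12.005
Degrees of freedom = 2 − 1 = 1; critical value at α = 0.05 is 3.841.
Since 12.005 > 3.841, we reject the null hypothesis — the data do not fit the 2:1 ratio.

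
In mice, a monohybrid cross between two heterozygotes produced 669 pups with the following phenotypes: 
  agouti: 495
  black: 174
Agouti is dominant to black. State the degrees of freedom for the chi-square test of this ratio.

1

For a monohybrid cross between heterozygotes with complete dominance, the expected phenotypic ratio is 3:1.
A goodness-of-fit test with 2 phenotype classes has df = 2 − 1 = 1.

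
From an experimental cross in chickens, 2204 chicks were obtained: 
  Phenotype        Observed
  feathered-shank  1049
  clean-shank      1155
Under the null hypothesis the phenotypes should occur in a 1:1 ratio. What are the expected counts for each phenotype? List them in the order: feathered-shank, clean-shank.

Under the 1:1 hypothesis (Σ ratio = 2, N = 2204):
  feathered-shank: 2204 × 1/2 = 1102
  clean-shank: 2204 × 1/2 = 1102

1102, 1102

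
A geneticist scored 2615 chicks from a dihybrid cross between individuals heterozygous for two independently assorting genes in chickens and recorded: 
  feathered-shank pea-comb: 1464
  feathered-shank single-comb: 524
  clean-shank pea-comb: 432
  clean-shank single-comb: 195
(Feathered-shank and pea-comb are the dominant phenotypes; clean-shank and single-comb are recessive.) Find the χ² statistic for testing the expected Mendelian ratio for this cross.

15.378

A dihybrid F₂ with independent assortment and complete dominance at both loci gives a 9:3:3:1 phenotypic ratio.
The 9:3:3:1 ratio has 16 parts, so with N = 2615 the expected counts are:
  feathered-shank pea-comb: 2615 × 9/16 = 1470.9375
  feathered-shank single-comb: 2615 × 3/16 = 490.3125
  clean-shank pea-comb: 2615 × 3/16 = 490.3125
  clean-shank single-comb: 2615 × 1/16 = 163.4375
χ² = Σ (O − E)² / E
  feathered-shank pea-comb: (1464 − 1470.9375)² / 1470.9375 = 0.0327
  feathered-shank single-comb: (524 − 490.3125)² / 490.3125 = 2.3145
  clean-shank pea-comb: (432 − 490.3125)² / 490.3125 = 6.9351
  clean-shank single-comb: (195 − 163.4375)² / 163.4375 = 6.0952
χ² = 0.0327 + 2.3145 + 6.9351 + 6.0952 = 15.3775 ≈ 15.378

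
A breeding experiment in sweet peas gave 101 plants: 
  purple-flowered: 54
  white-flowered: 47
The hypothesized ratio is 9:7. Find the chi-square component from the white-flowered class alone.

Total ratio parts = 16. Expected numbers out of 101:
  purple-flowered: 101 × 9/16 = 56.8125
  white-flowered: 101 × 7/16 = 44.1875
Contribution of white-flowered: (47 − 44.1875)² / 44.1875 = 0.1790

0.179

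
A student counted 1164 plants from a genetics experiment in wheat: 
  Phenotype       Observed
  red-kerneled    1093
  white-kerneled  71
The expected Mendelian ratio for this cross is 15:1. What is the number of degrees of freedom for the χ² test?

A goodness-of-fit test with 2 phenotype classes has df = 2 − 1 = 1.

1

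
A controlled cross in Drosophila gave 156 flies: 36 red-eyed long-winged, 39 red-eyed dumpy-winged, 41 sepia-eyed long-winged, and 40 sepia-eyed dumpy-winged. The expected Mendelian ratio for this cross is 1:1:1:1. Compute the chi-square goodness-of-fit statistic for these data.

The 1:1:1:1 ratio has 4 parts, so with N = 156 the expected counts are:
  red-eyed long-winged: 156 × 1/4 = 39
  red-eyed dumpy-winged: 156 × 1/4 = 39
  sepia-eyed long-winged: 156 × 1/4 = 39
  sepia-eyed dumpy-winged: 156 × 1/4 = 39
χ² = Σ (O − E)² / E
  red-eyed long-winged: (36 − 39)² / 39 = 0.2308
  red-eyed dumpy-winged: (39 − 39)² / 39 = 0.0000
  sepia-eyed long-winged: (41 − 39)² / 39 = 0.1026
  sepia-eyed dumpy-winged: (40 − 39)² / 39 = 0.0256
χ² = 0.2308 + 0.0000 + 0.1026 + 0.0256 = 0.359

0.359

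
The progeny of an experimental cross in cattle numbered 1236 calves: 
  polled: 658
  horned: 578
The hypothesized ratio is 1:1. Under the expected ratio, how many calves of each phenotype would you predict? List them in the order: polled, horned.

618, 618

The 1:1 ratio has 2 parts, so with N = 1236 the expected counts are:
  polled: 1236 × 1/2 = 618
  horned: 1236 × 1/2 = 618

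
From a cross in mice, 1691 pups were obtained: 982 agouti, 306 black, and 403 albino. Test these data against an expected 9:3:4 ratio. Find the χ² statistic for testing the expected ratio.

2.307

The 9:3:4 ratio has 16 parts, so with N = 1691 the expected counts are:
  agouti: 1691 × 9/16 = 951.1875
  black: 1691 × 3/16 = 317.0625
  albino: 1691 × 4/16 = 422.75
χ² = Σ (O − E)² / E
  agouti: (982 − 951.1875)² / 951.1875 = 0.9981
  black: (306 − 317.0625)² / 317.0625 = 0.3860
  albino: (403 − 422.75)² / 422.75 = 0.9227
χ² = 0.9981 + 0.3860 + 0.9227 = 2.3068 ≈ 2.307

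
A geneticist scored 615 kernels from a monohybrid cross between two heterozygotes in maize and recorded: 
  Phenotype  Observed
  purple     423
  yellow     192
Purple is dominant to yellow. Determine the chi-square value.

For a monohybrid cross between heterozygotes with complete dominance, the expected phenotypic ratio is 3:1.
Total ratio parts = 4. Expected numbers out of 615:
  purple: 615 × 3/4 = 461.25
  yellow: 615 × 1/4 = 153.75
χ² = Σ (O − E)² / E
  purple: (423 − 461.25)² / 461.25 = 3.1720
  yellow: (192 − 153.75)² / 153.75 = 9.5159
χ² = 3.1720 + 9.5159 = 12.6879 ≈ 12.688

12.688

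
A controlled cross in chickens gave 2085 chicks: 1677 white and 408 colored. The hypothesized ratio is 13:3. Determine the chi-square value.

Under the 13:3 hypothesis (Σ ratio = 16, N = 2085):
  white: 2085 × 13/16 = 1694.0625
  colored: 2085 × 3/16 = 390.9375
χ² = Σ (O − E)² / E
  white: (1677 − 1694.0625)² / 1694.0625 = 0.1719
  colored: (408 − 390.9375)² / 390.9375 = 0.7447
χ² = 0.1719 + 0.7447 = 0.9166 ≈ 0.917

0.917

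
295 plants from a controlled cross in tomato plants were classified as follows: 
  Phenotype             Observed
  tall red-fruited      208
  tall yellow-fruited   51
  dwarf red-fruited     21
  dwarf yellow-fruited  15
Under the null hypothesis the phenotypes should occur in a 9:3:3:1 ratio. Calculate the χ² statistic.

32.925

The 9:3:3:1 ratio has 16 parts, so with N = 295 the expected counts are:
  tall red-fruited: 295 × 9/16 = 165.9375
  tall yellow-fruited: 295 × 3/16 = 55.3125
  dwarf red-fruited: 295 × 3/16 = 55.3125
  dwarf yellow-fruited: 295 × 1/16 = 18.4375
χ² = Σ (O − E)² / E
  tall red-fruited: (208 − 165.9375)² / 165.9375 = 10.6622
  tall yellow-fruited: (51 − 55.3125)² / 55.3125 = 0.3362
  dwarf red-fruited: (21 − 55.3125)² / 55.3125 = 21.2854
  dwarf yellow-fruited: (15 − 18.4375)² / 18.4375 = 0.6409
χ² = 10.6622 + 0.3362 + 21.2854 + 0.6409 = 32.9247 ≈ 32.925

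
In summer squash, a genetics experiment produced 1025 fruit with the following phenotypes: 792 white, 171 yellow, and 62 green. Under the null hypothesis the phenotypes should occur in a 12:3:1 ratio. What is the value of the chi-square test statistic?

3.105

The 12:3:1 ratio has 16 parts, so with N = 1025 the expected counts are:
  white: 1025 × 12/16 = 768.75
  yellow: 1025 × 3/16 = 192.1875
  green: 1025 × 1/16 = 64.0625
χ² = Σ (O − E)² / E
  white: (792 − 768.75)² / 768.75 = 0.7032
  yellow: (171 − 192.1875)² / 192.1875 = 2.3358
  green: (62 − 64.0625)² / 64.0625 = 0.0664
χ² = 0.7032 + 2.3358 + 0.0664 = 3.1054 ≈ 3.105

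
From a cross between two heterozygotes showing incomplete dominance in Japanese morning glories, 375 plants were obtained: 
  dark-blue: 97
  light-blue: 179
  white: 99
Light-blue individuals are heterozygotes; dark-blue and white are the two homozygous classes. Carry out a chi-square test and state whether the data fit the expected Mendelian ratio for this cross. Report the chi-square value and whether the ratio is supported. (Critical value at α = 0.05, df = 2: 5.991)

With incomplete dominance, a heterozygote × heterozygote cross gives a 1:2:1 phenotypic ratio.
The 1:2:1 ratio has 4 parts, so with N = 375 the expected counts are:
  dark-blue: 375 × 1/4 = 93.75
  light-blue: 375 × 2/4 = 187.5
  white: 375 × 1/4 = 93.75
χ² = Σ (O − E)² / E
  dark-blue: (97 − 93.75)² / 93.75 = 0.1127
  light-blue: (179 − 187.5)² / 187.5 = 0.3853
  white: (99 − 93.75)² / 93.75 = 0.2940
χ² = 0.1127 + 0.3853 + 0.2940 = 0.792
Degrees of freedom = 3 − 1 = 2; critical value at α = 0.05 is 5.991.
Since 0.792 < 5.991, we fail to reject the null hypothesis — the data are consistent with the 1:2:1 ratio.

0.792; consistent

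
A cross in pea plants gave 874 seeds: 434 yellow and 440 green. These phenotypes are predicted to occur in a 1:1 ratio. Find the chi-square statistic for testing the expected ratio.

Total ratio parts = 2. Expected numbers out of 874:
  yellow: 874 × 1/2 = 437
  green: 874 × 1/2 = 437
χ² = Σ (O − E)² / E
  yellow: (434 − 437)² / 437 = 0.0206
  green: (440 − 437)² / 437 = 0.0206
χ² = 0.0206 + 0.0206 = 0.0412 ≈ 0.041

0.041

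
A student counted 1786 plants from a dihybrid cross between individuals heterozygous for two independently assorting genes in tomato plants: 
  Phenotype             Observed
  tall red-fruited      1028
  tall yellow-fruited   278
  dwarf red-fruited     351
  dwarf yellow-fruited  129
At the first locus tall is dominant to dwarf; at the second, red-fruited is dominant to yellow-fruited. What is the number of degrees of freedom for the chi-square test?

A dihybrid F₂ with independent assortment and complete dominance at both loci gives a 9:3:3:1 phenotypic ratio.
A goodness-of-fit test with 4 phenotype classes has df = 4 − 1 = 3.

3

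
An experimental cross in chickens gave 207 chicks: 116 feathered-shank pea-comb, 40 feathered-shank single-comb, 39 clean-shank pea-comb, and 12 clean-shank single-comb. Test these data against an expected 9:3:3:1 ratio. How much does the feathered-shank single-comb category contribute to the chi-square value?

0.036

The 9:3:3:1 ratio has 16 parts, so with N = 207 the expected counts are:
  feathered-shank pea-comb: 207 × 9/16 = 116.4375
  feathered-shank single-comb: 207 × 3/16 = 38.8125
  clean-shank pea-comb: 207 × 3/16 = 38.8125
  clean-shank single-comb: 207 × 1/16 = 12.9375
Contribution of feathered-shank single-comb: (40 − 38.8125)² / 38.8125 = 0.0363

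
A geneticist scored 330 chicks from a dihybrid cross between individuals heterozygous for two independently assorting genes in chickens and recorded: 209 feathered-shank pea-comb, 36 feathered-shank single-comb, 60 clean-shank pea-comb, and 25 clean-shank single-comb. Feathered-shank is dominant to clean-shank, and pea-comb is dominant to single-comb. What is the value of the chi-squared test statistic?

14.749

A dihybrid F₂ with independent assortment and complete dominance at both loci gives a 9:3:3:1 phenotypic ratio.
Expected counts for N = 330 under a 9:3:3:1 ratio (total parts = 16):
  feathered-shank pea-comb: 330 × 9/16 = 185.625
  feathered-shank single-comb: 330 × 3/16 = 61.875
  clean-shank pea-comb: 330 × 3/16 = 61.875
  clean-shank single-comb: 330 × 1/16 = 20.625
χ² = Σ (O − E)² / E
  feathered-shank pea-comb: (209 − 185.625)² / 185.625 = 2.9435
  feathered-shank single-comb: (36 − 61.875)² / 61.875 = 10.8205
  clean-shank pea-comb: (60 − 61.875)² / 61.875 = 0.0568
  clean-shank single-comb: (25 − 20.625)² / 20.625 = 0.9280
χ² = 2.9435 + 10.8205 + 0.0568 + 0.9280 = 14.7488 ≈ 14.749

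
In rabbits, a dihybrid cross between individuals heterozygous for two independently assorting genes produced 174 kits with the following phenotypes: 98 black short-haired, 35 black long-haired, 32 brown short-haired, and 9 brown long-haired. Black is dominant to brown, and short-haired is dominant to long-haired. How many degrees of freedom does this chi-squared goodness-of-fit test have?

A dihybrid F₂ with independent assortment and complete dominance at both loci gives a 9:3:3:1 phenotypic ratio.
A goodness-of-fit test with 4 phenotype classes has df = 4 − 1 = 3.

3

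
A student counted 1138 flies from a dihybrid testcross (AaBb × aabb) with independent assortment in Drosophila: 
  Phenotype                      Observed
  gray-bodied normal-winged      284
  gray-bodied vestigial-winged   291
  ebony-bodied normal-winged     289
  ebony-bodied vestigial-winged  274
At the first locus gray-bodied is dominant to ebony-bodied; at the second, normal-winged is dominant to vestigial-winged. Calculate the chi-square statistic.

0.608

A dihybrid testcross with independent assortment gives a 1:1:1:1 ratio.
Total ratio parts = 4. Expected numbers out of 1138:
  gray-bodied normal-winged: 1138 × 1/4 = 284.5
  gray-bodied vestigial-winged: 1138 × 1/4 = 284.5
  ebony-bodied normal-winged: 1138 × 1/4 = 284.5
  ebony-bodied vestigial-winged: 1138 × 1/4 = 284.5
χ² = Σ (O − E)² / E
  gray-bodied normal-winged: (284 − 284.5)² / 284.5 = 0.0009
  gray-bodied vestigial-winged: (291 − 284.5)² / 284.5 = 0.1485
  ebony-bodied normal-winged: (289 − 284.5)² / 284.5 = 0.0712
  ebony-bodied vestigial-winged: (274 − 284.5)² / 284.5 = 0.3875
χ² = 0.0009 + 0.1485 + 0.0712 + 0.3875 = 0.6081 ≈ 0.608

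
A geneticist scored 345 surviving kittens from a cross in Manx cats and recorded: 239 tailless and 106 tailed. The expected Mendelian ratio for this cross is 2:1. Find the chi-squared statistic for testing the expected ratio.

1.057

The 2:1 ratio has 3 parts, so with N = 345 the expected counts are:
  tailless: 345 × 2/3 = 230
  tailed: 345 × 1/3 = 115
χ² = Σ (O − E)² / E
  tailless: (239 − 230)² / 230 = 0.3522
  tailed: (106 − 115)² / 115 = 0.7043
χ² = 0.3522 + 0.7043 = 1.0565 ≈ 1.057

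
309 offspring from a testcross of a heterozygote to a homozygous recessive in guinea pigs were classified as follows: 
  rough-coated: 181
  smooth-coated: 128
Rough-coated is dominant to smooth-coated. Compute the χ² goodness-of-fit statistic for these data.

9.091

A testcross of a heterozygote (Aa × aa) gives a 1:1 phenotypic ratio.
Under the 1:1 hypothesis (Σ ratio = 2, N = 309):
  rough-coated: 309 × 1/2 = 154.5
  smooth-coated: 309 × 1/2 = 154.5
χ² = Σ (O − E)² / E
  rough-coated: (181 − 154.5)² / 154.5 = 4.5453
  smooth-coated: (128 − 154.5)² / 154.5 = 4.5453
χ² = 4.5453 + 4.5453 = 9.0906 ≈ 9.091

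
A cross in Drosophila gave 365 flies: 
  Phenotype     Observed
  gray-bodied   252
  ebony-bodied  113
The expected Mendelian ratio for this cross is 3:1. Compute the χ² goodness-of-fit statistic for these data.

Under the 3:1 hypothesis (Σ ratio = 4, N = 365):
  gray-bodied: 365 × 3/4 = 273.75
  ebony-bodied: 365 × 1/4 = 91.25
χ² = Σ (O − E)² / E
  gray-bodied: (252 − 273.75)² / 273.75 = 1.7281
  ebony-bodied: (113 − 91.25)² / 91.25 = 5.1842
χ² = 1.7281 + 5.1842 = 6.9123 ≈ 6.912

6.912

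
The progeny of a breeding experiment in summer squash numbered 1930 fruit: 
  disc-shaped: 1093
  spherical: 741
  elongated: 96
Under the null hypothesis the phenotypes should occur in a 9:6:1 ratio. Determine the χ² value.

Under the 9:6:1 hypothesis (Σ ratio = 16, N = 1930):
  disc-shaped: 1930 × 9/16 = 1085.625
  spherical: 1930 × 6/16 = 723.75
  elongated: 1930 × 1/16 = 120.625
χ² = Σ (O − E)² / E
  disc-shaped: (1093 − 1085.625)² / 1085.625 = 0.0501
  spherical: (741 − 723.75)² / 723.75 = 0.4111
  elongated: (96 − 120.625)² / 120.625 = 5.0271
χ² = 0.0501 + 0.4111 + 5.0271 = 5.4883 ≈ 5.488

5.488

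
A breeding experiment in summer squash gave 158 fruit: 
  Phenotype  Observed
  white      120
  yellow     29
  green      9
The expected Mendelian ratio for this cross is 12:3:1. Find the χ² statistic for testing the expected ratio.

Total ratio parts = 16. Expected numbers out of 158:
  white: 158 × 12/16 = 118.5
  yellow: 158 × 3/16 = 29.625
  green: 158 × 1/16 = 9.875
χ² = Σ (O − E)² / E
  white: (120 − 118.5)² / 118.5 = 0.0190
  yellow: (29 − 29.625)² / 29.625 = 0.0132
  green: (9 − 9.875)² / 9.875 = 0.0775
χ² = 0.0190 + 0.0132 + 0.0775 = 0.1097 ≈ 0.110

0.110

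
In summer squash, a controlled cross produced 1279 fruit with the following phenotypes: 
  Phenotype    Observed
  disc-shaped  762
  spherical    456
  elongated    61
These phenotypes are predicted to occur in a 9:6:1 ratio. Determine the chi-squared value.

8.168

The 9:6:1 ratio has 16 parts, so with N = 1279 the expected counts are:
  disc-shaped: 1279 × 9/16 = 719.4375
  spherical: 1279 × 6/16 = 479.625
  elongated: 1279 × 1/16 = 79.9375
χ² = Σ (O − E)² / E
  disc-shaped: (762 − 719.4375)² / 719.4375 = 2.5180
  spherical: (456 − 479.625)² / 479.625 = 1.1637
  elongated: (61 − 79.9375)² / 79.9375 = 4.4864
χ² = 2.5180 + 1.1637 + 4.4864 = 8.1681 ≈ 8.168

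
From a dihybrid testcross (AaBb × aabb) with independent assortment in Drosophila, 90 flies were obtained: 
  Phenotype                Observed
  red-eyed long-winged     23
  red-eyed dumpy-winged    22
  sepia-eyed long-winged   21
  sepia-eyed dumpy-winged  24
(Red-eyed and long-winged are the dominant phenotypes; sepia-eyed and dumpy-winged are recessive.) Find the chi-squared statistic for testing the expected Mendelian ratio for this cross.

0.222

A dihybrid testcross with independent assortment gives a 1:1:1:1 ratio.
Expected counts for N = 90 under a 1:1:1:1 ratio (total parts = 4):
  red-eyed long-winged: 90 × 1/4 = 22.5
  red-eyed dumpy-winged: 90 × 1/4 = 22.5
  sepia-eyed long-winged: 90 × 1/4 = 22.5
  sepia-eyed dumpy-winged: 90 × 1/4 = 22.5
χ² = Σ (O − E)² / E
  red-eyed long-winged: (23 − 22.5)² / 22.5 = 0.0111
  red-eyed dumpy-winged: (22 − 22.5)² / 22.5 = 0.0111
  sepia-eyed long-winged: (21 − 22.5)² / 22.5 = 0.1000
  sepia-eyed dumpy-winged: (24 − 22.5)² / 22.5 = 0.1000
χ² = 0.0111 + 0.0111 + 0.1000 + 0.1000 = 0.2222 ≈ 0.222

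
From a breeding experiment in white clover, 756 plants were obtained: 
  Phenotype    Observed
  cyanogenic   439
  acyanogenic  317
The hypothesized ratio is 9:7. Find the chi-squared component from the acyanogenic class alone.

0.572

Expected counts for N = 756 under a 9:7 ratio (total parts = 16):
  cyanogenic: 756 × 9/16 = 425.25
  acyanogenic: 756 × 7/16 = 330.75
Contribution of acyanogenic: (317 − 330.75)² / 330.75 = 0.5716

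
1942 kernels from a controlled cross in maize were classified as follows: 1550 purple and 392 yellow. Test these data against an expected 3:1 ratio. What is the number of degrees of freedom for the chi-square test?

1

A goodness-of-fit test with 2 phenotype classes has df = 2 − 1 = 1.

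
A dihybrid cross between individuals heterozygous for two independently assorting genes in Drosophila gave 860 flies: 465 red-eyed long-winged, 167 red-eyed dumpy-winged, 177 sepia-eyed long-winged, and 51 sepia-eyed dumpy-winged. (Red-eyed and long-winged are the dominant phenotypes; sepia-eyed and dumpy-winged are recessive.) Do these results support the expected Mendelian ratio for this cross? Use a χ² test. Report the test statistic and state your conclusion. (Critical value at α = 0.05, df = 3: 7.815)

A dihybrid F₂ with independent assortment and complete dominance at both loci gives a 9:3:3:1 phenotypic ratio.
Total ratio parts = 16. Expected numbers out of 860:
  red-eyed long-winged: 860 × 9/16 = 483.75
  red-eyed dumpy-winged: 860 × 3/16 = 161.25
  sepia-eyed long-winged: 860 × 3/16 = 161.25
  sepia-eyed dumpy-winged: 860 × 1/16 = 53.75
χ² = Σ (O − E)² / E
  red-eyed long-winged: (465 − 483.75)² / 483.75 = 0.7267
  red-eyed dumpy-winged: (167 − 161.25)² / 161.25 = 0.2050
  sepia-eyed long-winged: (177 − 161.25)² / 161.25 = 1.5384
  sepia-eyed dumpy-winged: (51 − 53.75)² / 53.75 = 0.1407
χ² = 0.7267 + 0.2050 + 1.5384 + 0.1407 = 2.6108 ≈ 2.611
Degrees of freedom = 4 − 1 = 3; critical value at α = 0.05 is 7.815.
Since 2.611 < 7.815, we fail to reject the null hypothesis — the data are consistent with the 9:3:3:1 ratio.

2.611; consistent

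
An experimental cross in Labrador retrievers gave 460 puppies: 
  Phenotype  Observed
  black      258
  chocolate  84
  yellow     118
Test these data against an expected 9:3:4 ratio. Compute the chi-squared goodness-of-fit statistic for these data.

Expected counts for N = 460 under a 9:3:4 ratio (total parts = 16):
  black: 460 × 9/16 = 258.75
  chocolate: 460 × 3/16 = 86.25
  yellow: 460 × 4/16 = 115
χ² = Σ (O − E)² / E
  black: (258 − 258.75)² / 258.75 = 0.0022
  chocolate: (84 − 86.25)² / 86.25 = 0.0587
  yellow: (118 − 115)² / 115 = 0.0783
χ² = 0.0022 + 0.0587 + 0.0783 = 0.1392 ≈ 0.139

0.139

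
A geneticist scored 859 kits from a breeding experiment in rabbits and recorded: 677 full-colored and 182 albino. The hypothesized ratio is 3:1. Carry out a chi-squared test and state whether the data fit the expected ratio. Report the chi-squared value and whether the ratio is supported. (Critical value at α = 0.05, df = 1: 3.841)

The 3:1 ratio has 4 parts, so with N = 859 the expected counts are:
  full-colored: 859 × 3/4 = 644.25
  albino: 859 × 1/4 = 214.75
χ² = Σ (O − E)² / E
  full-colored: (677 − 644.25)² / 644.25 = 1.6648
  albino: (182 − 214.75)² / 214.75 = 4.9945
χ² = 1.6648 + 4.9945 = 6.6593 ≈ 6.659
Degrees of freedom = 2 − 1 = 1; critical value at α = 0.05 is 3.841.
Since 6.659 > 3.841, we reject the null hypothesis — the data do not fit the 3:1 ratio.

6.659; not consistent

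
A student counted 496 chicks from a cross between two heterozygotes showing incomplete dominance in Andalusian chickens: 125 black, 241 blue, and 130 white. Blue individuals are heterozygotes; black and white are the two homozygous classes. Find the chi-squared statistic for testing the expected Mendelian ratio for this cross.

With incomplete dominance, a heterozygote × heterozygote cross gives a 1:2:1 phenotypic ratio.
Expected counts for N = 496 under a 1:2:1 ratio (total parts = 4):
  black: 496 × 1/4 = 124
  blue: 496 × 2/4 = 248
  white: 496 × 1/4 = 124
χ² = Σ (O − E)² / E
  black: (125 − 124)² / 124 = 0.0081
  blue: (241 − 248)² / 248 = 0.1976
  white: (130 − 124)² / 124 = 0.2903
χ² = 0.0081 + 0.1976 + 0.2903 = 0.496

0.496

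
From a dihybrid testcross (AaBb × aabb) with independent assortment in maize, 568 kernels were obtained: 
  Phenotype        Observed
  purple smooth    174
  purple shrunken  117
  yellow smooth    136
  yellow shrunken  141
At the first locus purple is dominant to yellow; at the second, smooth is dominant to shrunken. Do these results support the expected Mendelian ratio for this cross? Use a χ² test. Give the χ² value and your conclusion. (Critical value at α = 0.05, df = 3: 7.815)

A dihybrid testcross with independent assortment gives a 1:1:1:1 ratio.
Total ratio parts = 4. Expected numbers out of 568:
  purple smooth: 568 × 1/4 = 142
  purple shrunken: 568 × 1/4 = 142
  yellow smooth: 568 × 1/4 = 142
  yellow shrunken: 568 × 1/4 = 142
χ² = Σ (O − E)² / E
  purple smooth: (174 − 142)² / 142 = 7.2113
  purple shrunken: (117 − 142)² / 142 = 4.4014
  yellow smooth: (136 − 142)² / 142 = 0.2535
  yellow shrunken: (141 − 142)² / 142 = 0.0070
χ² = 7.2113 + 4.4014 + 0.2535 + 0.0070 = 11.8732 ≈ 11.873
Degrees of freedom = 4 − 1 = 3; critical value at α = 0.05 is 7.815.
Since 11.873 > 7.815, we reject the null hypothesis — the data do not fit the 1:1:1:1 ratio.

11.873; not consistent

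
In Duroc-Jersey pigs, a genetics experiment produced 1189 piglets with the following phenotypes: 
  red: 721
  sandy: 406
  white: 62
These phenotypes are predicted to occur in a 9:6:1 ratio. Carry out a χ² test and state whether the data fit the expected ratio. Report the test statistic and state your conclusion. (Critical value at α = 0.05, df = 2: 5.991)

Under the 9:6:1 hypothesis (Σ ratio = 16, N = 1189):
  red: 1189 × 9/16 = 668.8125
  sandy: 1189 × 6/16 = 445.875
  white: 1189 × 1/16 = 74.3125
χ² = Σ (O − E)² / E
  red: (721 − 668.8125)² / 668.8125 = 4.0722
  sandy: (406 − 445.875)² / 445.875 = 3.5661
  white: (62 − 74.3125)² / 74.3125 = 2.0400
χ² = 4.0722 + 3.5661 + 2.0400 = 9.6783 ≈ 9.678
Degrees of freedom = 3 − 1 = 2; critical value at α = 0.05 is 5.991.
Since 9.678 > 5.991, we reject the null hypothesis — the data do not fit the 9:6:1 ratio.

9.678; not consistent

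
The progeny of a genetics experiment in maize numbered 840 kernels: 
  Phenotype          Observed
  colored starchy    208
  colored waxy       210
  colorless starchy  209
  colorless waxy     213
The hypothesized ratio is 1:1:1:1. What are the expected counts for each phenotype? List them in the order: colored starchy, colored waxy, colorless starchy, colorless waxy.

The 1:1:1:1 ratio has 4 parts, so with N = 840 the expected counts are:
  colored starchy: 840 × 1/4 = 210
  colored waxy: 840 × 1/4 = 210
  colorless starchy: 840 × 1/4 = 210
  colorless waxy: 840 × 1/4 = 210

210, 210, 210, 210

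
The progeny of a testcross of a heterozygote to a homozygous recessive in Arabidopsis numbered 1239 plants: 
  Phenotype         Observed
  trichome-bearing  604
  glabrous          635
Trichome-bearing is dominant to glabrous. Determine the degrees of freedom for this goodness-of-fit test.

1

A testcross of a heterozygote (Aa × aa) gives a 1:1 phenotypic ratio.
A goodness-of-fit test with 2 phenotype classes has df = 2 − 1 = 1.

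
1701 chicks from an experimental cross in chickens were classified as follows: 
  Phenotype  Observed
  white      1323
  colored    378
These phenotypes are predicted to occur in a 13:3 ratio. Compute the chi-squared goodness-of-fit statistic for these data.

Expected counts for N = 1701 under a 13:3 ratio (total parts = 16):
  white: 1701 × 13/16 = 1382.0625
  colored: 1701 × 3/16 = 318.9375
χ² = Σ (O − E)² / E
  white: (1323 − 1382.0625)² / 1382.0625 = 2.5240
  colored: (378 − 318.9375)² / 318.9375 = 10.9375
χ² = 2.5240 + 10.9375 = 13.4615 ≈ 13.462

13.462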